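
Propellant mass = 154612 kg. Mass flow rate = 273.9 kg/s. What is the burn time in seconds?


tb = 154612 / 273.9 = 564.5 s

564.5 s


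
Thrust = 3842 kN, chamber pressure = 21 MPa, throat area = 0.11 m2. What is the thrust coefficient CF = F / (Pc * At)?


CF = 3842000 / (21e6 * 0.11) = 1.66

1.66


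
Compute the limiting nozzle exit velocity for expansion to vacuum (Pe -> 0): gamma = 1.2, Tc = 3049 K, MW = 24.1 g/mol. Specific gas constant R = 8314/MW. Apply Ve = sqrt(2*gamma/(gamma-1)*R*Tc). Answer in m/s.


R = 8314 / 24.1 = 344.98 J/(kg.K)
Ve = sqrt(2 * 1.2 / (1.2 - 1) * 344.98 * 3049) = 3553 m/s

3553 m/s


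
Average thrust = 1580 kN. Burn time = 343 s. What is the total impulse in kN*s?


It = 1580 * 343 = 541940 kN*s

541940 kN*s


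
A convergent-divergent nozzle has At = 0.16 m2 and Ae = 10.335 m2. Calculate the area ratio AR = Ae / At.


AR = 10.335 / 0.16 = 64.6

64.6


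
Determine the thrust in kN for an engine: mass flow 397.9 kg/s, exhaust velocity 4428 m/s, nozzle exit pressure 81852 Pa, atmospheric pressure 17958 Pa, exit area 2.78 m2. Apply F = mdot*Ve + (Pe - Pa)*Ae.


F = 397.9 * 4428 + (81852 - 17958) * 2.78 = 1.9395e+06 N = 1939.5 kN

1939.5 kN


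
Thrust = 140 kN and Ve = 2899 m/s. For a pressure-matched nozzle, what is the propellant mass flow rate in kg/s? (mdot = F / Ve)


mdot = F / Ve = 140000 / 2899 = 48.3 kg/s

48.3 kg/s


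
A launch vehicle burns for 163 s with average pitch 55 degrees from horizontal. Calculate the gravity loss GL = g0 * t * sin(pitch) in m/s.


GL = 9.81 * 163 * sin(55 deg) = 1310 m/s

1310 m/s


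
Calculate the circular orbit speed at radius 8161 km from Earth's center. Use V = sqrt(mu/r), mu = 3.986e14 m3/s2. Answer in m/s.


V = sqrt(3.986e14 / 8161000) = 6989 m/s

6989 m/s


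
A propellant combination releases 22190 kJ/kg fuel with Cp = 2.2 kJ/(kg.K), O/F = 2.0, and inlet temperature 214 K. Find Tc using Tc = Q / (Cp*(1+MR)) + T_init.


Tc = 22190 / (2.2 * (1 + 2.0)) + 214 = 3576 K

3576 K


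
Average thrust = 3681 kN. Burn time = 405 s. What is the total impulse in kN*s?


It = 3681 * 405 = 1490805 kN*s

1490805 kN*s


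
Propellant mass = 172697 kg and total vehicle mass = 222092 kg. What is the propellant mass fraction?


PMF = 172697 / 222092 = 0.778

0.778


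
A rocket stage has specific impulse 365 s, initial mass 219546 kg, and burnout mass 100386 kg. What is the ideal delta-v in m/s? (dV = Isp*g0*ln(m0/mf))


Ve = 365 * 9.81 = 3580.65 m/s
dV = 3580.65 * ln(219546/100386) = 2802 m/s

2802 m/s


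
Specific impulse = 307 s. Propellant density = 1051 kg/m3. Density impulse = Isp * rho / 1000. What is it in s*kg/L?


rho*Isp = 307 * 1051 / 1000 = 323 s*kg/L

323 s*kg/L


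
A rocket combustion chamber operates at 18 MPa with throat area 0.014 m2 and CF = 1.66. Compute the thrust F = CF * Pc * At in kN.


F = 1.66 * 18e6 * 0.014 = 418320.0 N = 418.3 kN

418.3 kN


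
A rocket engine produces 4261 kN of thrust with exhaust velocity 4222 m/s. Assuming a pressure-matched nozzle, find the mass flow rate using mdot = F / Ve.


mdot = F / Ve = 4261000 / 4222 = 1009.2 kg/s

1009.2 kg/s


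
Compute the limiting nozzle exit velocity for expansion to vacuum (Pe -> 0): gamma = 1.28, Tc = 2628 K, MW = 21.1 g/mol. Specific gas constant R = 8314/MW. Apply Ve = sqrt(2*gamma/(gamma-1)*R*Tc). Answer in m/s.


R = 8314 / 21.1 = 394.03 J/(kg.K)
Ve = sqrt(2 * 1.28 / (1.28 - 1) * 394.03 * 2628) = 3077 m/s

3077 m/s


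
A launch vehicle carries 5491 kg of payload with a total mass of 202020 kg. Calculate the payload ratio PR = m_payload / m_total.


PR = 5491 / 202020 = 0.0272

0.0272


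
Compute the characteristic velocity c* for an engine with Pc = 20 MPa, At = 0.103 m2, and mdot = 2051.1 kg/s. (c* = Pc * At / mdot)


c* = 20e6 * 0.103 / 2051.1 = 1004 m/s

1004 m/s


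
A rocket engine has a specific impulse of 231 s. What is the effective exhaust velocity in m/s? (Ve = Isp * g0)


Ve = Isp * g0 = 231 * 9.81 = 2266.1 m/s

2266.1 m/s


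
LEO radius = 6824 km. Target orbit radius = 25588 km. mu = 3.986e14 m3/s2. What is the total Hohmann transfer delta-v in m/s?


V1 = sqrt(mu/r1) = 7642.74 m/s
dV1 = V1*(sqrt(2*r2/(r1+r2)) - 1) = 1960.76 m/s
V2 = sqrt(mu/r2) = 3946.85 m/s
dV2 = V2*(1 - sqrt(2*r1/(r1+r2))) = 1385.72 m/s
Total dV = 3346 m/s

3346 m/s


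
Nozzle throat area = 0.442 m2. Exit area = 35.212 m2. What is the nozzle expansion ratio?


AR = 35.212 / 0.442 = 79.7

79.7


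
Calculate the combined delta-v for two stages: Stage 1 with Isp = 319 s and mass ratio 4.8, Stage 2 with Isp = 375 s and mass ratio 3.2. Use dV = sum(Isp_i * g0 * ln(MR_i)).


dV1 = 319 * 9.81 * ln(4.8) = 4908.8 m/s
dV2 = 375 * 9.81 * ln(3.2) = 4278.9 m/s
Total dV = 4908.8 + 4278.9 = 9187.7 m/s ~ 9188 m/s

9188 m/s


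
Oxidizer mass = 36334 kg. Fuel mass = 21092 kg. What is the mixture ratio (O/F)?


MR = 36334 / 21092 = 1.72

1.72


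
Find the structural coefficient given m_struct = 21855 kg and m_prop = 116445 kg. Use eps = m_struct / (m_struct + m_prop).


eps = 21855 / (21855 + 116445) = 0.158

0.158


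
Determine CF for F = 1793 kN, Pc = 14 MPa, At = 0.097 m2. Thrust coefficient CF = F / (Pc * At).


CF = 1793000 / (14e6 * 0.097) = 1.32

1.32


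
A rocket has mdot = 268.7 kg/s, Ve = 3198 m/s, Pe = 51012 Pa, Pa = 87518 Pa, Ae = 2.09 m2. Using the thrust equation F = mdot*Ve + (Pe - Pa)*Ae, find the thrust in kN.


F = 268.7 * 3198 + (51012 - 87518) * 2.09 = 783005.0 N = 783.0 kN

783.0 kN


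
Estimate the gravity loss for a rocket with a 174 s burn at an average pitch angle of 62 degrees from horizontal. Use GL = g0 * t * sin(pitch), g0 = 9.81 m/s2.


GL = 9.81 * 174 * sin(62 deg) = 1507 m/s

1507 m/s


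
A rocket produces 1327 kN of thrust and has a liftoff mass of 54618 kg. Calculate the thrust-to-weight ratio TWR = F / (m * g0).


TWR = 1327000 / (54618 * 9.81) = 2.48

2.48


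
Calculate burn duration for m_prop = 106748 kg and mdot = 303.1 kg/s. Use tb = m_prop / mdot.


tb = 106748 / 303.1 = 352.2 s

352.2 s


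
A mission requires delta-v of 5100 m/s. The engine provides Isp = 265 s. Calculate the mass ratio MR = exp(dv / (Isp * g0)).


Ve = 265 * 9.81 = 2599.65 m/s
MR = exp(5100 / 2599.65) = 7.112

7.112


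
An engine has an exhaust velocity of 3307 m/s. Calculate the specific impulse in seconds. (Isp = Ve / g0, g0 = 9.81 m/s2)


Isp = Ve / g0 = 3307 / 9.81 = 337.1 s

337.1 s


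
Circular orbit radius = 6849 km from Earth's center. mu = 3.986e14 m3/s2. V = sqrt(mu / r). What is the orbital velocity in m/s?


V = sqrt(3.986e14 / 6849000) = 7629 m/s

7629 m/s


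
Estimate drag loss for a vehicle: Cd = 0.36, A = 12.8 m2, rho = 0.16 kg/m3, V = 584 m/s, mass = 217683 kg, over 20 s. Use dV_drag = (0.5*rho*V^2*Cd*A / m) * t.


D = 0.5 * 0.16 * 584^2 * 0.36 * 12.8 = 125726.88 N
a = 125726.88 / 217683 = 0.5776 m/s2
dV = 0.5776 * 20 = 11.6 m/s

11.6 m/s


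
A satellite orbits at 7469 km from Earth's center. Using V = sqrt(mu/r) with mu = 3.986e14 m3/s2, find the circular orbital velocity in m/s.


V = sqrt(3.986e14 / 7469000) = 7305 m/s

7305 m/s


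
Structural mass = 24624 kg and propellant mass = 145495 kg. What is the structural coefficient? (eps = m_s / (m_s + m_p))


eps = 24624 / (24624 + 145495) = 0.1447

0.1447


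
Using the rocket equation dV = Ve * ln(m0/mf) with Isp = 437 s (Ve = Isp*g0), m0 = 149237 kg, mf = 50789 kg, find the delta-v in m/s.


Ve = 437 * 9.81 = 4286.97 m/s
dV = 4286.97 * ln(149237/50789) = 4621 m/s

4621 m/s


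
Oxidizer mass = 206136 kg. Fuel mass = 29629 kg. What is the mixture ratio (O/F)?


MR = 206136 / 29629 = 6.96

6.96


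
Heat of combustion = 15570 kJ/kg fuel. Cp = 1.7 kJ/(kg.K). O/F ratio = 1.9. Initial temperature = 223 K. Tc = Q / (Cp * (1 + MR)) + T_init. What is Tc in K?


Tc = 15570 / (1.7 * (1 + 1.9)) + 223 = 3381 K

3381 K


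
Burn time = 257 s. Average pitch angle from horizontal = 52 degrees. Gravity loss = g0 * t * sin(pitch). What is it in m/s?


GL = 9.81 * 257 * sin(52 deg) = 1987 m/s

1987 m/s


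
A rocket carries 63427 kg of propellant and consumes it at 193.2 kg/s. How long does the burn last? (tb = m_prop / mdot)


tb = 63427 / 193.2 = 328.3 s

328.3 s


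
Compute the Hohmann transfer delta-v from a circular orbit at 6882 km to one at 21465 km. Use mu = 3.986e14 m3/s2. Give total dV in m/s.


V1 = sqrt(mu/r1) = 7610.47 m/s
dV1 = V1*(sqrt(2*r2/(r1+r2)) - 1) = 1755.19 m/s
V2 = sqrt(mu/r2) = 4309.26 m/s
dV2 = V2*(1 - sqrt(2*r1/(r1+r2))) = 1306.5 m/s
Total dV = 3062 m/s

3062 m/s


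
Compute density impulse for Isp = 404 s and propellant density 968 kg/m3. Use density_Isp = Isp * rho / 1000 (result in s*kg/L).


rho*Isp = 404 * 968 / 1000 = 391 s*kg/L

391 s*kg/L


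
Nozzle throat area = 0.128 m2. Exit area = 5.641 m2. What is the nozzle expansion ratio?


AR = 5.641 / 0.128 = 44.1

44.1


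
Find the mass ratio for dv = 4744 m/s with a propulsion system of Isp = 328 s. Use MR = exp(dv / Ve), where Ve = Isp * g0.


Ve = 328 * 9.81 = 3217.68 m/s
MR = exp(4744 / 3217.68) = 4.368

4.368


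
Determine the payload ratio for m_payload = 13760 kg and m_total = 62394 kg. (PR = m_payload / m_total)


PR = 13760 / 62394 = 0.2205

0.2205


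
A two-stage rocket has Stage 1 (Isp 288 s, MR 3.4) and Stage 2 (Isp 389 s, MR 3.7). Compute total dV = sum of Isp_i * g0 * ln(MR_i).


dV1 = 288 * 9.81 * ln(3.4) = 3457.5 m/s
dV2 = 389 * 9.81 * ln(3.7) = 4992.7 m/s
Total dV = 3457.5 + 4992.7 = 8450.2 m/s ~ 8450 m/s

8450 m/s


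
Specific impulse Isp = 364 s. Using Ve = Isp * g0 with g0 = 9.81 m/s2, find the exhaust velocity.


Ve = Isp * g0 = 364 * 9.81 = 3570.8 m/s

3570.8 m/s


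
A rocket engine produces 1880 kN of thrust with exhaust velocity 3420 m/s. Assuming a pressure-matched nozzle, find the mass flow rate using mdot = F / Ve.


mdot = F / Ve = 1880000 / 3420 = 549.7 kg/s

549.7 kg/s


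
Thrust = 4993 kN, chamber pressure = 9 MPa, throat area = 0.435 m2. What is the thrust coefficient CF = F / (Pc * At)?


CF = 4993000 / (9e6 * 0.435) = 1.28

1.28


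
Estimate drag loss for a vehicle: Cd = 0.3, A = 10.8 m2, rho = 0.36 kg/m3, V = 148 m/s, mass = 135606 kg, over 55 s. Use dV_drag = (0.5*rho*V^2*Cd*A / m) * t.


D = 0.5 * 0.36 * 148^2 * 0.3 * 10.8 = 12774.41 N
a = 12774.41 / 135606 = 0.0942 m/s2
dV = 0.0942 * 55 = 5.2 m/s

5.2 m/s


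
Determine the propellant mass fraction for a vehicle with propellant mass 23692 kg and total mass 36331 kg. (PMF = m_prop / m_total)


PMF = 23692 / 36331 = 0.652

0.652


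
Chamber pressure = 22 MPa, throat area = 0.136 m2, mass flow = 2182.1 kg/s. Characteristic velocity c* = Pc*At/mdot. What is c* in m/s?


c* = 22e6 * 0.136 / 2182.1 = 1371 m/s

1371 m/s


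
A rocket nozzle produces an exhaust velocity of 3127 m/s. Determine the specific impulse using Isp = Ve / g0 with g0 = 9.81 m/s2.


Isp = Ve / g0 = 3127 / 9.81 = 318.8 s

318.8 s


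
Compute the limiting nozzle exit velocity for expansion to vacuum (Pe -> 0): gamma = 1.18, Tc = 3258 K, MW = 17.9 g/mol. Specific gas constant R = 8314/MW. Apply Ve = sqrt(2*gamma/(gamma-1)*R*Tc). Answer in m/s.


R = 8314 / 17.9 = 464.47 J/(kg.K)
Ve = sqrt(2 * 1.18 / (1.18 - 1) * 464.47 * 3258) = 4454 m/s

4454 m/s


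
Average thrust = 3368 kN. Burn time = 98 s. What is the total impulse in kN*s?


It = 3368 * 98 = 330064 kN*s

330064 kN*s


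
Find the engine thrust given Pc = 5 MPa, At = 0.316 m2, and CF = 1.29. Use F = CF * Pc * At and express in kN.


F = 1.29 * 5e6 * 0.316 = 2.0382e+06 N = 2038.2 kN

2038.2 kN


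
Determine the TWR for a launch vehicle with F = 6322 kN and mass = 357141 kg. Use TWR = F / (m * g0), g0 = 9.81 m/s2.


TWR = 6322000 / (357141 * 9.81) = 1.8

1.8


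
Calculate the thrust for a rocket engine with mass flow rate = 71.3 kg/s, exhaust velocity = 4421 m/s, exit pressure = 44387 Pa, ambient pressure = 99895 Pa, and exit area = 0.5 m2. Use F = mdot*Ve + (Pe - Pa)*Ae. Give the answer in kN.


F = 71.3 * 4421 + (44387 - 99895) * 0.5 = 287463.0 N = 287.5 kN

287.5 kN


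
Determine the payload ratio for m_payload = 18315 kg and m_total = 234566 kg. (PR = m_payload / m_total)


PR = 18315 / 234566 = 0.0781

0.0781


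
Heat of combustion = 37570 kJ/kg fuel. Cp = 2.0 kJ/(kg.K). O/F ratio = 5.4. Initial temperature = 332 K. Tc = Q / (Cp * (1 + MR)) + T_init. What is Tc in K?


Tc = 37570 / (2.0 * (1 + 5.4)) + 332 = 3267 K

3267 K


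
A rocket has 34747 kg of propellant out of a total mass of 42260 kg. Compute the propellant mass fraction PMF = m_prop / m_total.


PMF = 34747 / 42260 = 0.822

0.822


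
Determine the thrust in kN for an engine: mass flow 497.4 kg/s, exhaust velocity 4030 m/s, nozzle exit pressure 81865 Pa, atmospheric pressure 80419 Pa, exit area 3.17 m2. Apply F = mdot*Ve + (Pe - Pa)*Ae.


F = 497.4 * 4030 + (81865 - 80419) * 3.17 = 2.0091e+06 N = 2009.1 kN

2009.1 kN


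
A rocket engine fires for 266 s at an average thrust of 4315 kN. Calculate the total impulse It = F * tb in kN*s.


It = 4315 * 266 = 1147790 kN*s

1147790 kN*s


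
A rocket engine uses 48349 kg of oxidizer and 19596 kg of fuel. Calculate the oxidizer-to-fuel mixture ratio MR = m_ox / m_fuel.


MR = 48349 / 19596 = 2.47

2.47


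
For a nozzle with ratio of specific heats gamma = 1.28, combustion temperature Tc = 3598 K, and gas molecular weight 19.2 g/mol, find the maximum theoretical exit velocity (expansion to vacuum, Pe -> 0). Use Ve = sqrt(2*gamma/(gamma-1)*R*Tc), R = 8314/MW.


R = 8314 / 19.2 = 433.02 J/(kg.K)
Ve = sqrt(2 * 1.28 / (1.28 - 1) * 433.02 * 3598) = 3774 m/s

3774 m/s


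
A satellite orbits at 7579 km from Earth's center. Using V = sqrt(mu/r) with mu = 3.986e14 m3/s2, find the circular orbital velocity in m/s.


V = sqrt(3.986e14 / 7579000) = 7252 m/s

7252 m/s


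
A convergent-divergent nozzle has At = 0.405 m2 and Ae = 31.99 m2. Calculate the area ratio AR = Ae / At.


AR = 31.99 / 0.405 = 79.0

79.0


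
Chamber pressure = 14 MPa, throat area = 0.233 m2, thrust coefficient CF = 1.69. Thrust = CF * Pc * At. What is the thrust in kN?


F = 1.69 * 14e6 * 0.233 = 5.5128e+06 N = 5512.8 kN

5512.8 kN


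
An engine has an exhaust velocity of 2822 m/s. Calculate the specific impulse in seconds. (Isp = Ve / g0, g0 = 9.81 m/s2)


Isp = Ve / g0 = 2822 / 9.81 = 287.7 s

287.7 s


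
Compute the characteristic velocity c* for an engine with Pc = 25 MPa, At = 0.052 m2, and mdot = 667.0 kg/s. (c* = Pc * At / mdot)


c* = 25e6 * 0.052 / 667.0 = 1949 m/s

1949 m/s


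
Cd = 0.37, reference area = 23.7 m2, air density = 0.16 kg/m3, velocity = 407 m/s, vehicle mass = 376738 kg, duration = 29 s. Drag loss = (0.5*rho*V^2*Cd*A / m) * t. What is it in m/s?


D = 0.5 * 0.16 * 407^2 * 0.37 * 23.7 = 116206.09 N
a = 116206.09 / 376738 = 0.3085 m/s2
dV = 0.3085 * 29 = 8.9 m/s

8.9 m/s


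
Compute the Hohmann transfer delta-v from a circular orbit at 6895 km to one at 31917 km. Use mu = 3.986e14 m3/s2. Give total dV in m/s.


V1 = sqrt(mu/r1) = 7603.29 m/s
dV1 = V1*(sqrt(2*r2/(r1+r2)) - 1) = 2147.61 m/s
V2 = sqrt(mu/r2) = 3533.93 m/s
dV2 = V2*(1 - sqrt(2*r1/(r1+r2))) = 1427.45 m/s
Total dV = 3575 m/s

3575 m/s


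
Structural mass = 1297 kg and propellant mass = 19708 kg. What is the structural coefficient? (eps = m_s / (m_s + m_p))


eps = 1297 / (1297 + 19708) = 0.0617

0.0617


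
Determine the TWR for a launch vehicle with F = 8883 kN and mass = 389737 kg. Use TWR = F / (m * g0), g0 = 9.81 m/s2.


TWR = 8883000 / (389737 * 9.81) = 2.32

2.32


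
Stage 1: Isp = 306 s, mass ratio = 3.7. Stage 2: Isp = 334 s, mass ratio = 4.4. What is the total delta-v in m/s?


dV1 = 306 * 9.81 * ln(3.7) = 3927.4 m/s
dV2 = 334 * 9.81 * ln(4.4) = 4854.5 m/s
Total dV = 3927.4 + 4854.5 = 8781.9 m/s ~ 8782 m/s

8782 m/s


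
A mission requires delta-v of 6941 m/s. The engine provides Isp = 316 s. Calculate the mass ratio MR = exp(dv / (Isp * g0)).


Ve = 316 * 9.81 = 3099.96 m/s
MR = exp(6941 / 3099.96) = 9.385

9.385


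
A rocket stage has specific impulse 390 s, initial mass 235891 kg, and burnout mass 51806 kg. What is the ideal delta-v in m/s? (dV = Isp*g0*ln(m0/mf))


Ve = 390 * 9.81 = 3825.9 m/s
dV = 3825.9 * ln(235891/51806) = 5800 m/s

5800 m/s


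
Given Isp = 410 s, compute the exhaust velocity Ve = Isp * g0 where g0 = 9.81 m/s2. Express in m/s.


Ve = Isp * g0 = 410 * 9.81 = 4022.1 m/s

4022.1 m/s


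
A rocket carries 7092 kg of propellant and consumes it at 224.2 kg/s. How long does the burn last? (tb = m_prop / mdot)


tb = 7092 / 224.2 = 31.6 s

31.6 s


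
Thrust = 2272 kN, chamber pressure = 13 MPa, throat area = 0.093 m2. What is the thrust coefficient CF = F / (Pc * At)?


CF = 2272000 / (13e6 * 0.093) = 1.88

1.88


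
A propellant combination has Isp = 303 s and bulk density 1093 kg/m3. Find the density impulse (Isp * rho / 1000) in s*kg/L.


rho*Isp = 303 * 1093 / 1000 = 331 s*kg/L

331 s*kg/L


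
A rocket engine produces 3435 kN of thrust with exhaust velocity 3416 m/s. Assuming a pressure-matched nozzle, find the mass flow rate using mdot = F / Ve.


mdot = F / Ve = 3435000 / 3416 = 1005.6 kg/s

1005.6 kg/s


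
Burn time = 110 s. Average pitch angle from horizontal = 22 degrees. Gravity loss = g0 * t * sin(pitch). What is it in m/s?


GL = 9.81 * 110 * sin(22 deg) = 404 m/s

404 m/s


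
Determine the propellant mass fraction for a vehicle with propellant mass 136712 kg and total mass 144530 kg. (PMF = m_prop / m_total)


PMF = 136712 / 144530 = 0.946

0.946


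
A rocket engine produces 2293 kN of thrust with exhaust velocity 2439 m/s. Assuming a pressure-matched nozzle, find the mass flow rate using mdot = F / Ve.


mdot = F / Ve = 2293000 / 2439 = 940.1 kg/s

940.1 kg/s


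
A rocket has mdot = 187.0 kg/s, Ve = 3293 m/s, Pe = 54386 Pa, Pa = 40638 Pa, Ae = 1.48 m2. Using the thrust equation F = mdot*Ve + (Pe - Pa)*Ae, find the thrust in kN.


F = 187.0 * 3293 + (54386 - 40638) * 1.48 = 636138.0 N = 636.1 kN

636.1 kN


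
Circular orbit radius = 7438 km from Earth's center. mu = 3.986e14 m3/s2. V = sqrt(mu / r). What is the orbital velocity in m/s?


V = sqrt(3.986e14 / 7438000) = 7320 m/s

7320 m/s


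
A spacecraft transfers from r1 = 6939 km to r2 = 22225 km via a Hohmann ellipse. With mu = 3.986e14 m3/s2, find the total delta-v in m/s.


V1 = sqrt(mu/r1) = 7579.14 m/s
dV1 = V1*(sqrt(2*r2/(r1+r2)) - 1) = 1777.77 m/s
V2 = sqrt(mu/r2) = 4234.94 m/s
dV2 = V2*(1 - sqrt(2*r1/(r1+r2))) = 1313.57 m/s
Total dV = 3091 m/s

3091 m/s


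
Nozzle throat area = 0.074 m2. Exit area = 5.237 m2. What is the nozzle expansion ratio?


AR = 5.237 / 0.074 = 70.8

70.8


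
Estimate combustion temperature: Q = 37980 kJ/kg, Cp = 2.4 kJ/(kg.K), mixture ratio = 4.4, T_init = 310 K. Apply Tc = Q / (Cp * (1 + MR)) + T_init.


Tc = 37980 / (2.4 * (1 + 4.4)) + 310 = 3241 K

3241 K


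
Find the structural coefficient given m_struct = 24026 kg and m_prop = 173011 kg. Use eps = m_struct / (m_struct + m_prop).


eps = 24026 / (24026 + 173011) = 0.1219

0.1219


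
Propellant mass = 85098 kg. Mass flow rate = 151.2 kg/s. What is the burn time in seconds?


tb = 85098 / 151.2 = 562.8 s

562.8 s


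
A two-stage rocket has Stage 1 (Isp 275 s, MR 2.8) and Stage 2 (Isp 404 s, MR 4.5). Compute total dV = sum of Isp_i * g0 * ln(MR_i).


dV1 = 275 * 9.81 * ln(2.8) = 2777.7 m/s
dV2 = 404 * 9.81 * ln(4.5) = 5961.0 m/s
Total dV = 2777.7 + 5961.0 = 8738.7 m/s ~ 8739 m/s

8739 m/s


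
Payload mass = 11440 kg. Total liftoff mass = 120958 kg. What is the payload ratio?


PR = 11440 / 120958 = 0.0946

0.0946


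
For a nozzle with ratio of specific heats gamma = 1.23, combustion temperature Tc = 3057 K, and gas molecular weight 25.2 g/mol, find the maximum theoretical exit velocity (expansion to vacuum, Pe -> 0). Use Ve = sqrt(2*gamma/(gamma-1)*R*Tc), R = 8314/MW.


R = 8314 / 25.2 = 329.92 J/(kg.K)
Ve = sqrt(2 * 1.23 / (1.23 - 1) * 329.92 * 3057) = 3284 m/s

3284 m/s


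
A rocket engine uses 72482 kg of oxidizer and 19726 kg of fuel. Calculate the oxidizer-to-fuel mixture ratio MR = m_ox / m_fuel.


MR = 72482 / 19726 = 3.67

3.67


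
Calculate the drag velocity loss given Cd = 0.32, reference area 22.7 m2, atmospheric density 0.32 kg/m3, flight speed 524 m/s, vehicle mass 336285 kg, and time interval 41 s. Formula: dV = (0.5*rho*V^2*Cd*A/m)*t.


D = 0.5 * 0.32 * 524^2 * 0.32 * 22.7 = 319123.21 N
a = 319123.21 / 336285 = 0.949 m/s2
dV = 0.949 * 41 = 38.9 m/s

38.9 m/s


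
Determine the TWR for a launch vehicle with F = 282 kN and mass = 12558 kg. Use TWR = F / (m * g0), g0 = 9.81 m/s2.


TWR = 282000 / (12558 * 9.81) = 2.29

2.29


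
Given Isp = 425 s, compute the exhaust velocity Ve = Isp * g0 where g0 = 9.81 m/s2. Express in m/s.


Ve = Isp * g0 = 425 * 9.81 = 4169.2 m/s

4169.2 m/s


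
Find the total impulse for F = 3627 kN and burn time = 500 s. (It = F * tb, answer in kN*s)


It = 3627 * 500 = 1813500 kN*s

1813500 kN*s


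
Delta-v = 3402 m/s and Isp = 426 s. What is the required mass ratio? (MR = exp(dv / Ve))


Ve = 426 * 9.81 = 4179.06 m/s
MR = exp(3402 / 4179.06) = 2.257

2.257


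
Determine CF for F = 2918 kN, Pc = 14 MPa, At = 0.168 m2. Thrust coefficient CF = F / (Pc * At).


CF = 2918000 / (14e6 * 0.168) = 1.24

1.24


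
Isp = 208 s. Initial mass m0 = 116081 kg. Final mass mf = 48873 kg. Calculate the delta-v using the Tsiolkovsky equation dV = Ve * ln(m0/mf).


Ve = 208 * 9.81 = 2040.48 m/s
dV = 2040.48 * ln(116081/48873) = 1765 m/s

1765 m/s


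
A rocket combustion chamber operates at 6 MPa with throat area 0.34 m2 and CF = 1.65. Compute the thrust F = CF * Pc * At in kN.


F = 1.65 * 6e6 * 0.34 = 3.3660e+06 N = 3366.0 kN

3366.0 kN


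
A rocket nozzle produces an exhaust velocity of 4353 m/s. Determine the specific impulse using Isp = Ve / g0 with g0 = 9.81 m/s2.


Isp = Ve / g0 = 4353 / 9.81 = 443.7 s

443.7 s


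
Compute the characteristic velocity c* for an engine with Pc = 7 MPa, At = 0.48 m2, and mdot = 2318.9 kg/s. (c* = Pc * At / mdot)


c* = 7e6 * 0.48 / 2318.9 = 1449 m/s

1449 m/s


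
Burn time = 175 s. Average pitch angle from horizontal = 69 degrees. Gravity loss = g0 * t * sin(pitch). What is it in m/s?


GL = 9.81 * 175 * sin(69 deg) = 1603 m/s

1603 m/s


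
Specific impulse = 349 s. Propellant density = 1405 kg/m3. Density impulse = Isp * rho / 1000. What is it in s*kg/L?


rho*Isp = 349 * 1405 / 1000 = 490 s*kg/L

490 s*kg/L


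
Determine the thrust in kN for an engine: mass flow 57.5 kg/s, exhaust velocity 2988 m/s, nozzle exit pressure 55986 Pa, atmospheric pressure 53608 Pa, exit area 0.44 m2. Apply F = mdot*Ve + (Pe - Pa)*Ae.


F = 57.5 * 2988 + (55986 - 53608) * 0.44 = 172856.0 N = 172.9 kN

172.9 kN


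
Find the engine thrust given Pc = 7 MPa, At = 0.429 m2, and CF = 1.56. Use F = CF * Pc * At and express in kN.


F = 1.56 * 7e6 * 0.429 = 4.6847e+06 N = 4684.7 kN

4684.7 kN


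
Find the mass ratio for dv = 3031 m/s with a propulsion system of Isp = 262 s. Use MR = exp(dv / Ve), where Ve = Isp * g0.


Ve = 262 * 9.81 = 2570.22 m/s
MR = exp(3031 / 2570.22) = 3.252

3.252


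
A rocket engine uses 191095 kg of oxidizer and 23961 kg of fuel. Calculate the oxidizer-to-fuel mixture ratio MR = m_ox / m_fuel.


MR = 191095 / 23961 = 7.98

7.98


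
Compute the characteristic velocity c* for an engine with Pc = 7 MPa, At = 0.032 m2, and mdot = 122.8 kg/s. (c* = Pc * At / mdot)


c* = 7e6 * 0.032 / 122.8 = 1824 m/s

1824 m/s


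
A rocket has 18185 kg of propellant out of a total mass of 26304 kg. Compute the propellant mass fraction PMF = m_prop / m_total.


PMF = 18185 / 26304 = 0.691

0.691


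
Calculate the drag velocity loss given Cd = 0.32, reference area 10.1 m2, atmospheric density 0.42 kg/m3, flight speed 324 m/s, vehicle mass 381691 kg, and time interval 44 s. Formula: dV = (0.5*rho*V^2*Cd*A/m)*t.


D = 0.5 * 0.42 * 324^2 * 0.32 * 10.1 = 71249.31 N
a = 71249.31 / 381691 = 0.1867 m/s2
dV = 0.1867 * 44 = 8.2 m/s

8.2 m/s


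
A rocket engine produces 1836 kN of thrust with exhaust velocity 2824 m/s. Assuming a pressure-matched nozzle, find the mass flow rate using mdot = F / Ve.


mdot = F / Ve = 1836000 / 2824 = 650.1 kg/s

650.1 kg/s


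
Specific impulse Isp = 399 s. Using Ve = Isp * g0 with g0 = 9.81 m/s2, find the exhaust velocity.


Ve = Isp * g0 = 399 * 9.81 = 3914.2 m/s

3914.2 m/s


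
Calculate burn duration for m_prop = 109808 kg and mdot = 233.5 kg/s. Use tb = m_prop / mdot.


tb = 109808 / 233.5 = 470.3 s

470.3 s


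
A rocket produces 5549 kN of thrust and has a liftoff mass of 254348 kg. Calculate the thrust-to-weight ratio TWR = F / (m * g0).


TWR = 5549000 / (254348 * 9.81) = 2.22

2.22


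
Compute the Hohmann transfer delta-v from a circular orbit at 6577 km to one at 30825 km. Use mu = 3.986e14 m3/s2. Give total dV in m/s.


V1 = sqrt(mu/r1) = 7784.93 m/s
dV1 = V1*(sqrt(2*r2/(r1+r2)) - 1) = 2209.86 m/s
V2 = sqrt(mu/r2) = 3595.98 m/s
dV2 = V2*(1 - sqrt(2*r1/(r1+r2))) = 1463.43 m/s
Total dV = 3673 m/s

3673 m/s


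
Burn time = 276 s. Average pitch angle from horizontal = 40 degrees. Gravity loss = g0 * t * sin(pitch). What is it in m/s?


GL = 9.81 * 276 * sin(40 deg) = 1740 m/s

1740 m/s


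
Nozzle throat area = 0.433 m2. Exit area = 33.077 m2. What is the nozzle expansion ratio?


AR = 33.077 / 0.433 = 76.4

76.4


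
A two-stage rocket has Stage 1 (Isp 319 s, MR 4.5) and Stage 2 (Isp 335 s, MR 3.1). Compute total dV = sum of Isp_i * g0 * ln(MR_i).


dV1 = 319 * 9.81 * ln(4.5) = 4706.8 m/s
dV2 = 335 * 9.81 * ln(3.1) = 3718.2 m/s
Total dV = 4706.8 + 3718.2 = 8425.0 m/s ~ 8425 m/s

8425 m/s


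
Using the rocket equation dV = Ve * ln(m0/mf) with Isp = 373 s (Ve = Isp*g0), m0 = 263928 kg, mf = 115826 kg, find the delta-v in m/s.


Ve = 373 * 9.81 = 3659.13 m/s
dV = 3659.13 * ln(263928/115826) = 3014 m/s

3014 m/s


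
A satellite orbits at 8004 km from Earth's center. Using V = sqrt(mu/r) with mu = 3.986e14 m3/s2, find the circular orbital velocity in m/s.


V = sqrt(3.986e14 / 8004000) = 7057 m/s

7057 m/s


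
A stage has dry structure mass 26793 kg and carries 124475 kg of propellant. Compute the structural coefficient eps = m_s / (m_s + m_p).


eps = 26793 / (26793 + 124475) = 0.1771

0.1771


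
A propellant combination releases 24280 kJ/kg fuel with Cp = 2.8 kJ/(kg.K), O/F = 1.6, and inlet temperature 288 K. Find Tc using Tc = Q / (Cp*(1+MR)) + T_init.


Tc = 24280 / (2.8 * (1 + 1.6)) + 288 = 3623 K

3623 K


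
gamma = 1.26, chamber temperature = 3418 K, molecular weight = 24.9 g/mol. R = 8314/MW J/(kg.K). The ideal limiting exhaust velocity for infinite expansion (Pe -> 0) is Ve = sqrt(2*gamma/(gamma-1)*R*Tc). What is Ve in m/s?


R = 8314 / 24.9 = 333.9 J/(kg.K)
Ve = sqrt(2 * 1.26 / (1.26 - 1) * 333.9 * 3418) = 3326 m/s

3326 m/s


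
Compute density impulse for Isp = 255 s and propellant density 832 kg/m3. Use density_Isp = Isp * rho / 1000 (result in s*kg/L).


rho*Isp = 255 * 832 / 1000 = 212 s*kg/L

212 s*kg/L


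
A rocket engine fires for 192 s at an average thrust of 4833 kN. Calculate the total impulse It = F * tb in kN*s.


It = 4833 * 192 = 927936 kN*s

927936 kN*s


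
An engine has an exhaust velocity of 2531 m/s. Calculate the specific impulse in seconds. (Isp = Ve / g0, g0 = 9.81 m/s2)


Isp = Ve / g0 = 2531 / 9.81 = 258.0 s

258.0 s


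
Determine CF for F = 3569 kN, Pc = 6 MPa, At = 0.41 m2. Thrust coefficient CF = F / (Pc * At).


CF = 3569000 / (6e6 * 0.41) = 1.45

1.45


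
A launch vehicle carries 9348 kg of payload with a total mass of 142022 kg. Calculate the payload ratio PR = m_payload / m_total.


PR = 9348 / 142022 = 0.0658

0.0658


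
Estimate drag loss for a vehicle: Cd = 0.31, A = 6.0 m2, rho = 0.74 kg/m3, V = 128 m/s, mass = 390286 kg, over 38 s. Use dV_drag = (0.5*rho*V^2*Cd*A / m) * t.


D = 0.5 * 0.74 * 128^2 * 0.31 * 6.0 = 11275.47 N
a = 11275.47 / 390286 = 0.0289 m/s2
dV = 0.0289 * 38 = 1.1 m/s

1.1 m/s


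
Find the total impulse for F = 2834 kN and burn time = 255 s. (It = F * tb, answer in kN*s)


It = 2834 * 255 = 722670 kN*s

722670 kN*s


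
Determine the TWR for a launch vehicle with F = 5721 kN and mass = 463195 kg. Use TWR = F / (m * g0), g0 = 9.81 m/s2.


TWR = 5721000 / (463195 * 9.81) = 1.26

1.26


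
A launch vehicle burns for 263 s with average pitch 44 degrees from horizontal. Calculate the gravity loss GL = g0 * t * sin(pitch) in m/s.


GL = 9.81 * 263 * sin(44 deg) = 1792 m/s

1792 m/s


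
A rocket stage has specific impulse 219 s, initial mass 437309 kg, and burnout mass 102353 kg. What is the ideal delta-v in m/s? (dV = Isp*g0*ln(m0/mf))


Ve = 219 * 9.81 = 2148.39 m/s
dV = 2148.39 * ln(437309/102353) = 3120 m/s

3120 m/s


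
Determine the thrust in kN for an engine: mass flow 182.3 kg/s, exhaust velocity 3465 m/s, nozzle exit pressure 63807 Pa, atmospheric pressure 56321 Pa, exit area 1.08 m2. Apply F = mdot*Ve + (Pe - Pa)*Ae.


F = 182.3 * 3465 + (63807 - 56321) * 1.08 = 639754.0 N = 639.8 kN

639.8 kN


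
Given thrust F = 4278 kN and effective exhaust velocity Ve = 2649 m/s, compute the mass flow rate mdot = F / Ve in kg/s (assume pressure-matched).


mdot = F / Ve = 4278000 / 2649 = 1614.9 kg/s

1614.9 kg/s


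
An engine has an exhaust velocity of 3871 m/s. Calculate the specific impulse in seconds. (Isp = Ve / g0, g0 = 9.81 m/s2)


Isp = Ve / g0 = 3871 / 9.81 = 394.6 s

394.6 s


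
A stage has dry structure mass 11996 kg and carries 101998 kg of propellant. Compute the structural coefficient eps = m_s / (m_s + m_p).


eps = 11996 / (11996 + 101998) = 0.1052

0.1052


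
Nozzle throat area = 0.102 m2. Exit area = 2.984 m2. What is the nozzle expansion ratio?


AR = 2.984 / 0.102 = 29.3

29.3


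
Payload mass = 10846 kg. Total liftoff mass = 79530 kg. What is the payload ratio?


PR = 10846 / 79530 = 0.1364

0.1364


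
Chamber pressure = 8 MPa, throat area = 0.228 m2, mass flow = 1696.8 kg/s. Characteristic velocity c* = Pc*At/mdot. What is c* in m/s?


c* = 8e6 * 0.228 / 1696.8 = 1075 m/s

1075 m/s


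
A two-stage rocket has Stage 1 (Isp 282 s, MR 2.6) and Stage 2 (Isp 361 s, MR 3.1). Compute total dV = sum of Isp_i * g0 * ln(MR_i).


dV1 = 282 * 9.81 * ln(2.6) = 2643.3 m/s
dV2 = 361 * 9.81 * ln(3.1) = 4006.8 m/s
Total dV = 2643.3 + 4006.8 = 6650.1 m/s ~ 6650 m/s

6650 m/s


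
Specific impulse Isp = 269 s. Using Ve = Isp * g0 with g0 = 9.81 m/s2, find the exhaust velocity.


Ve = Isp * g0 = 269 * 9.81 = 2638.9 m/s

2638.9 m/s


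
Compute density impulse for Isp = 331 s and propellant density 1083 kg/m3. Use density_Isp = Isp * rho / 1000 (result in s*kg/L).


rho*Isp = 331 * 1083 / 1000 = 358 s*kg/L

358 s*kg/L


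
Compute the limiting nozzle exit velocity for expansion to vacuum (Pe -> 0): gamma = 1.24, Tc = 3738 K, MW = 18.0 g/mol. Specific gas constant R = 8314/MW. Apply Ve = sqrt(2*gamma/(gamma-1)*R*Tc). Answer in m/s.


R = 8314 / 18.0 = 461.89 J/(kg.K)
Ve = sqrt(2 * 1.24 / (1.24 - 1) * 461.89 * 3738) = 4224 m/s

4224 m/s


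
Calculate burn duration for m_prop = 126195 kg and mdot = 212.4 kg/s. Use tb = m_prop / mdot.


tb = 126195 / 212.4 = 594.1 s

594.1 s


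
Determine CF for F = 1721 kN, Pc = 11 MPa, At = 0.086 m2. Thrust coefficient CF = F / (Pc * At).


CF = 1721000 / (11e6 * 0.086) = 1.82

1.82


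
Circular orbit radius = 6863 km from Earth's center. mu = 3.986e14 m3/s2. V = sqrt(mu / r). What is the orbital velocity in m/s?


V = sqrt(3.986e14 / 6863000) = 7621 m/s

7621 m/s


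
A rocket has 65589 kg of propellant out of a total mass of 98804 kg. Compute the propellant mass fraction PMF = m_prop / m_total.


PMF = 65589 / 98804 = 0.664

0.664


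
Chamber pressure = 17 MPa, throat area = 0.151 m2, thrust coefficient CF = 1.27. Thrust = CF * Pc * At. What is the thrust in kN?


F = 1.27 * 17e6 * 0.151 = 3.2601e+06 N = 3260.1 kN

3260.1 kN


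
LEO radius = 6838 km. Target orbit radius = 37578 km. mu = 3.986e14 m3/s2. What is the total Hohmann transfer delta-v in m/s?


V1 = sqrt(mu/r1) = 7634.91 m/s
dV1 = V1*(sqrt(2*r2/(r1+r2)) - 1) = 2296.62 m/s
V2 = sqrt(mu/r2) = 3256.88 m/s
dV2 = V2*(1 - sqrt(2*r1/(r1+r2))) = 1449.66 m/s
Total dV = 3746 m/s

3746 m/s


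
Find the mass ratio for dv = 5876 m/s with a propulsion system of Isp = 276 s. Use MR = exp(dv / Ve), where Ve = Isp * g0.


Ve = 276 * 9.81 = 2707.56 m/s
MR = exp(5876 / 2707.56) = 8.76

8.76


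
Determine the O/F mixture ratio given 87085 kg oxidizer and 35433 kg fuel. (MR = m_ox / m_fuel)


MR = 87085 / 35433 = 2.46

2.46


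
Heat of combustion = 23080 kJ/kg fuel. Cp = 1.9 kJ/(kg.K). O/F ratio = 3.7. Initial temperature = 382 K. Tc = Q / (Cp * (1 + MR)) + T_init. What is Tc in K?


Tc = 23080 / (1.9 * (1 + 3.7)) + 382 = 2967 K

2967 K


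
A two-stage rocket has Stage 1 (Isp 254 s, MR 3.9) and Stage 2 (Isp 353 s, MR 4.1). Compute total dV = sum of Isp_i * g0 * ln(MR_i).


dV1 = 254 * 9.81 * ln(3.9) = 3391.2 m/s
dV2 = 353 * 9.81 * ln(4.1) = 4886.1 m/s
Total dV = 3391.2 + 4886.1 = 8277.3 m/s ~ 8277 m/s

8277 m/s


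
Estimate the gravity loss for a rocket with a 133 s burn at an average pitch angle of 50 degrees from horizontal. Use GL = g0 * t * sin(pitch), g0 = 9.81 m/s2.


GL = 9.81 * 133 * sin(50 deg) = 999 m/s

999 m/s


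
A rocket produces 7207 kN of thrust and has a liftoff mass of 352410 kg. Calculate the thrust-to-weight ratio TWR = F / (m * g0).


TWR = 7207000 / (352410 * 9.81) = 2.08

2.08


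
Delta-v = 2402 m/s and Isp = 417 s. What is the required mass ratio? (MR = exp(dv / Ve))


Ve = 417 * 9.81 = 4090.77 m/s
MR = exp(2402 / 4090.77) = 1.799

1.799


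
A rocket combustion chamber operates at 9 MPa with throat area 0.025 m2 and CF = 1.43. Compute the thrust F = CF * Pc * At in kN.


F = 1.43 * 9e6 * 0.025 = 321750.0 N = 321.8 kN

321.8 kN


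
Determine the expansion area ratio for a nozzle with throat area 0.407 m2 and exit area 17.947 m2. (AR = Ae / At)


AR = 17.947 / 0.407 = 44.1

44.1


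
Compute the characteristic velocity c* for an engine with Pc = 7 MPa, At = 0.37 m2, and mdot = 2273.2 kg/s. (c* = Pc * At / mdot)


c* = 7e6 * 0.37 / 2273.2 = 1139 m/s

1139 m/s


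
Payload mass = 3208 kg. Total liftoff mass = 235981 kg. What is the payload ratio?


PR = 3208 / 235981 = 0.0136

0.0136


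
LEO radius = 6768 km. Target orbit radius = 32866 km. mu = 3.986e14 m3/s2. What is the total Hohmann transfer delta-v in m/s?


V1 = sqrt(mu/r1) = 7674.29 m/s
dV1 = V1*(sqrt(2*r2/(r1+r2)) - 1) = 2208.8 m/s
V2 = sqrt(mu/r2) = 3482.53 m/s
dV2 = V2*(1 - sqrt(2*r1/(r1+r2))) = 1447.34 m/s
Total dV = 3656 m/s

3656 m/s


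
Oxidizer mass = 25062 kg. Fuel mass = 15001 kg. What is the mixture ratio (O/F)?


MR = 25062 / 15001 = 1.67

1.67


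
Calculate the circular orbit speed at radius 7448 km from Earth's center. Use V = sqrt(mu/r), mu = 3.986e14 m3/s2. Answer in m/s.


V = sqrt(3.986e14 / 7448000) = 7316 m/s

7316 m/s


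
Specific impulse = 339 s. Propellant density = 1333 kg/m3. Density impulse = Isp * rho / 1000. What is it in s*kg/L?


rho*Isp = 339 * 1333 / 1000 = 452 s*kg/L

452 s*kg/L


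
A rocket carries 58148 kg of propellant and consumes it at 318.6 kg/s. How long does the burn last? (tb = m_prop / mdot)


tb = 58148 / 318.6 = 182.5 s

182.5 s


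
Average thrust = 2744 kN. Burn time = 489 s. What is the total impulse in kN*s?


It = 2744 * 489 = 1341816 kN*s

1341816 kN*s


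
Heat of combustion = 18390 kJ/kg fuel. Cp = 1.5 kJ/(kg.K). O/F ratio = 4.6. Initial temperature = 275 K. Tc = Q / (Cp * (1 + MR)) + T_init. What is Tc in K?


Tc = 18390 / (1.5 * (1 + 4.6)) + 275 = 2464 K

2464 K


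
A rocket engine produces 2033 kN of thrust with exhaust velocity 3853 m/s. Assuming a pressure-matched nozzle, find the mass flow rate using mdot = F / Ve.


mdot = F / Ve = 2033000 / 3853 = 527.6 kg/s

527.6 kg/s


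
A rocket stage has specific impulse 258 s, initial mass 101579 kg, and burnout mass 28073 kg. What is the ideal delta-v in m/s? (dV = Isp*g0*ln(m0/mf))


Ve = 258 * 9.81 = 2530.98 m/s
dV = 2530.98 * ln(101579/28073) = 3255 m/s

3255 m/s


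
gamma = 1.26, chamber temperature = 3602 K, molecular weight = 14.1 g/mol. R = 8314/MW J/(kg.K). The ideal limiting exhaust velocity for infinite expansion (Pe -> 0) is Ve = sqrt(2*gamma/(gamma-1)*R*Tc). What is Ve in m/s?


R = 8314 / 14.1 = 589.65 J/(kg.K)
Ve = sqrt(2 * 1.26 / (1.26 - 1) * 589.65 * 3602) = 4537 m/s

4537 m/s


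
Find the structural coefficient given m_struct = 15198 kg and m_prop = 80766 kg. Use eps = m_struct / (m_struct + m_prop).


eps = 15198 / (15198 + 80766) = 0.1584

0.1584


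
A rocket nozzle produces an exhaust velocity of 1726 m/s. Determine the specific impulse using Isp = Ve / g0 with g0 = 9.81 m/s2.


Isp = Ve / g0 = 1726 / 9.81 = 175.9 s

175.9 s


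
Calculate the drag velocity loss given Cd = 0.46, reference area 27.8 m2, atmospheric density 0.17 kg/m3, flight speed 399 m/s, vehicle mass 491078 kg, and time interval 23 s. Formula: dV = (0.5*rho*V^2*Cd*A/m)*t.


D = 0.5 * 0.17 * 399^2 * 0.46 * 27.8 = 173048.3 N
a = 173048.3 / 491078 = 0.3524 m/s2
dV = 0.3524 * 23 = 8.1 m/s

8.1 m/s


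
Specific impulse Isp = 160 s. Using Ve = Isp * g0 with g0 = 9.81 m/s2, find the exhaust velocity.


Ve = Isp * g0 = 160 * 9.81 = 1569.6 m/s

1569.6 m/s


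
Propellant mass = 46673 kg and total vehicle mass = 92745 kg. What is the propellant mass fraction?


PMF = 46673 / 92745 = 0.503

0.503


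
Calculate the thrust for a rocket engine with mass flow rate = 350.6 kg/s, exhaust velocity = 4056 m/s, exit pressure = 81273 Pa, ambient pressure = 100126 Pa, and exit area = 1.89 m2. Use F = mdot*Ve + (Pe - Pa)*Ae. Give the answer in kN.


F = 350.6 * 4056 + (81273 - 100126) * 1.89 = 1.3864e+06 N = 1386.4 kN

1386.4 kN


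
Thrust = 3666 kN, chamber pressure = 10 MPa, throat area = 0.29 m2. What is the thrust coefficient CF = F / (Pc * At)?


CF = 3666000 / (10e6 * 0.29) = 1.26

1.26


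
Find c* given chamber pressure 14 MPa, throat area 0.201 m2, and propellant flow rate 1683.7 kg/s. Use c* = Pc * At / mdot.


c* = 14e6 * 0.201 / 1683.7 = 1671 m/s

1671 m/s


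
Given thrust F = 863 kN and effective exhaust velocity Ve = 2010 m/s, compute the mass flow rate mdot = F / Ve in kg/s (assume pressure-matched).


mdot = F / Ve = 863000 / 2010 = 429.4 kg/s

429.4 kg/s


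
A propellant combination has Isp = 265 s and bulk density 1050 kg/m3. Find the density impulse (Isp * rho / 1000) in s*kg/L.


rho*Isp = 265 * 1050 / 1000 = 278 s*kg/L

278 s*kg/L


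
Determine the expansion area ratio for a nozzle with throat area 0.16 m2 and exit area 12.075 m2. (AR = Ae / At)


AR = 12.075 / 0.16 = 75.5

75.5


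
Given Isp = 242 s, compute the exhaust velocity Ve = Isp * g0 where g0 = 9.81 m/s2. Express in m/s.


Ve = Isp * g0 = 242 * 9.81 = 2374.0 m/s

2374.0 m/s


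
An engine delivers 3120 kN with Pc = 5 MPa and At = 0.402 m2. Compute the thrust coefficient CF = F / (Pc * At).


CF = 3120000 / (5e6 * 0.402) = 1.55

1.55


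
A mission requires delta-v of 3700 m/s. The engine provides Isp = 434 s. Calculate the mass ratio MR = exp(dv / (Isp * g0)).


Ve = 434 * 9.81 = 4257.54 m/s
MR = exp(3700 / 4257.54) = 2.385

2.385
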